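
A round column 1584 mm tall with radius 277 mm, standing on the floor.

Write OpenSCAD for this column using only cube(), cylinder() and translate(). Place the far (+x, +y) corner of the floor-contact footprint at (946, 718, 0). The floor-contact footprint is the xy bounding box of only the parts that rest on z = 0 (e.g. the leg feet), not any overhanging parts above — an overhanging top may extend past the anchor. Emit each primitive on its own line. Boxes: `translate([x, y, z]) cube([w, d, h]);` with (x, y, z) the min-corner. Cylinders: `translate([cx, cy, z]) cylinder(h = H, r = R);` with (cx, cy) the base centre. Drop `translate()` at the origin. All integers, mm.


translate([669, 441, 0]) cylinder(h = 1584, r = 277);


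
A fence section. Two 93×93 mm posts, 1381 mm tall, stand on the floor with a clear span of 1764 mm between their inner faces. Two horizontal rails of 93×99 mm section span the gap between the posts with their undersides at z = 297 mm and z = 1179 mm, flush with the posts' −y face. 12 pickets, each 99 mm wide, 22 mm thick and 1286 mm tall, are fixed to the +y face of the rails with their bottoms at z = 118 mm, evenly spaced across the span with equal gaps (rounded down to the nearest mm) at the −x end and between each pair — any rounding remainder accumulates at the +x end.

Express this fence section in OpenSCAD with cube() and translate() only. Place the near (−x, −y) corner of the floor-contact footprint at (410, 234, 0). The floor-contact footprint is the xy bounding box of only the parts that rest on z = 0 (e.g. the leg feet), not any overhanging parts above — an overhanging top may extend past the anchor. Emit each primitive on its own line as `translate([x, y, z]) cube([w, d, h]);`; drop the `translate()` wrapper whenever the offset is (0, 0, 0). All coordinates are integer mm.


translate([410, 234, 0]) cube([93, 93, 1381]);
translate([2267, 234, 0]) cube([93, 93, 1381]);
translate([503, 234, 297]) cube([1764, 93, 99]);
translate([503, 234, 1179]) cube([1764, 93, 99]);
translate([547, 327, 118]) cube([99, 22, 1286]);
translate([690, 327, 118]) cube([99, 22, 1286]);
translate([833, 327, 118]) cube([99, 22, 1286]);
translate([976, 327, 118]) cube([99, 22, 1286]);
translate([1119, 327, 118]) cube([99, 22, 1286]);
translate([1262, 327, 118]) cube([99, 22, 1286]);
translate([1405, 327, 118]) cube([99, 22, 1286]);
translate([1548, 327, 118]) cube([99, 22, 1286]);
translate([1691, 327, 118]) cube([99, 22, 1286]);
translate([1834, 327, 118]) cube([99, 22, 1286]);
translate([1977, 327, 118]) cube([99, 22, 1286]);
translate([2120, 327, 118]) cube([99, 22, 1286]);


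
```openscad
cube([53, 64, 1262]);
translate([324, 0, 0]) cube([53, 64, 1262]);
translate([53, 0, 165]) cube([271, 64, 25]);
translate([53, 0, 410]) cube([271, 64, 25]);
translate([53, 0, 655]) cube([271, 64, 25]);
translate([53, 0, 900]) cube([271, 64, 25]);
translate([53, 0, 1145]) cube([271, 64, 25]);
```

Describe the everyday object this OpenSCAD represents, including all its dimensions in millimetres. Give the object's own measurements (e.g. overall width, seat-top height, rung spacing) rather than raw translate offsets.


A straight ladder. Two 53×64 mm vertical rails, 1262 mm tall, stand 377 mm apart (outside-to-outside) with their front faces coplanar on the −y side. 5 rungs, each 64 mm deep and 25 mm tall, span between the inner faces of the rails, front faces flush with the rails. The lowest rung's underside is at z = 165 mm and rungs are spaced 245 mm apart (underside to underside).


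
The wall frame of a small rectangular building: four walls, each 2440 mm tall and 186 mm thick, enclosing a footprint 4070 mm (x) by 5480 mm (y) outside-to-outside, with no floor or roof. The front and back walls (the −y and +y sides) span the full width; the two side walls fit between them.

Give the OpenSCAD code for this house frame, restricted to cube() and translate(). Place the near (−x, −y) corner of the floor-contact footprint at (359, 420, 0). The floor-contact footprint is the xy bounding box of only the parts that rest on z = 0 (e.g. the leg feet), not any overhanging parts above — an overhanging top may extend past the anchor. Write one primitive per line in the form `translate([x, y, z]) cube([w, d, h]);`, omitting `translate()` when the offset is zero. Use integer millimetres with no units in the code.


translate([359, 420, 0]) cube([4070, 186, 2440]);
translate([359, 5714, 0]) cube([4070, 186, 2440]);
translate([359, 606, 0]) cube([186, 5108, 2440]);
translate([4243, 606, 0]) cube([186, 5108, 2440]);


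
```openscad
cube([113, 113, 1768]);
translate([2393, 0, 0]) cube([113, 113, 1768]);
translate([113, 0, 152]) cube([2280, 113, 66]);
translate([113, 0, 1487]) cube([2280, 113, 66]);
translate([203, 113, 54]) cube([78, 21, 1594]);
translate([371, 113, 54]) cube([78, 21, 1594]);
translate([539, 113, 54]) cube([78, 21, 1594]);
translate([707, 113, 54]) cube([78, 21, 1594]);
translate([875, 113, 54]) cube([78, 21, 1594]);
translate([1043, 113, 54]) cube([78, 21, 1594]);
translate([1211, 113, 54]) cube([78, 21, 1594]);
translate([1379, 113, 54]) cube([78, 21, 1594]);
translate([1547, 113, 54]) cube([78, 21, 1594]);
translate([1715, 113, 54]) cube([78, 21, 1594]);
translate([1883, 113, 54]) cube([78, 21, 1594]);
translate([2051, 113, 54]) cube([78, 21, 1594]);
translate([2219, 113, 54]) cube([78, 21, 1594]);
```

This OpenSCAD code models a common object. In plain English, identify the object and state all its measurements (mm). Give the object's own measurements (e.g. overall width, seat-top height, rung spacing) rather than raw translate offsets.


A fence section. Two 113×113 mm posts, 1768 mm tall, stand on the floor with a clear span of 2280 mm between their inner faces. Two horizontal rails of 113×66 mm section span the gap between the posts with their undersides at z = 152 mm and z = 1487 mm, flush with the posts' −y face. 13 pickets, each 78 mm wide, 21 mm thick and 1594 mm tall, are fixed to the +y face of the rails with their bottoms at z = 54 mm, spaced across the span with a 90 mm gap after the −x post and between neighbouring pickets, with 96 mm left before the +x post.


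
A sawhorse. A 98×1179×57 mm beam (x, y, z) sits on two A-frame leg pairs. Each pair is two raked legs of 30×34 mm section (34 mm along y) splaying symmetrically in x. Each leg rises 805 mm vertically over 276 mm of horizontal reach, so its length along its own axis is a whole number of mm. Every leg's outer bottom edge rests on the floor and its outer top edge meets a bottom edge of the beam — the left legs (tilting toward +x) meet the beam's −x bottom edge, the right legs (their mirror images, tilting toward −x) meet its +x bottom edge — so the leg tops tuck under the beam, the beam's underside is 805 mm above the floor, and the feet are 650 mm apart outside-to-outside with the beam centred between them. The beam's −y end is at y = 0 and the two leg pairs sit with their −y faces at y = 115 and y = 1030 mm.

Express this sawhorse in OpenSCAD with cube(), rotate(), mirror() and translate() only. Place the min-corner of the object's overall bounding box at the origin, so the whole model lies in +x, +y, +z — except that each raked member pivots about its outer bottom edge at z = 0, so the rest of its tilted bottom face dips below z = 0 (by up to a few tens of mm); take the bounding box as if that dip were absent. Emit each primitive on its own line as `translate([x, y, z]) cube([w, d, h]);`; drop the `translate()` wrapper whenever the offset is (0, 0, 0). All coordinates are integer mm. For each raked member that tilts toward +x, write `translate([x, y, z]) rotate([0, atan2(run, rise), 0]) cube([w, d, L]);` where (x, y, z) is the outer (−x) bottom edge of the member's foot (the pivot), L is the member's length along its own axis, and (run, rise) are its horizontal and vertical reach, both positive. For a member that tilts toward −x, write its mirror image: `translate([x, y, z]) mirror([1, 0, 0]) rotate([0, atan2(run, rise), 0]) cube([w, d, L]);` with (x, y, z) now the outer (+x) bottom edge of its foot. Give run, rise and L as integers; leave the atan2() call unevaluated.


translate([276, 0, 805]) cube([98, 1179, 57]);
translate([0, 115, 0]) rotate([0, atan2(276, 805), 0]) cube([30, 34, 851]);
translate([650, 115, 0]) mirror([1, 0, 0]) rotate([0, atan2(276, 805), 0]) cube([30, 34, 851]);
translate([0, 1030, 0]) rotate([0, atan2(276, 805), 0]) cube([30, 34, 851]);
translate([650, 1030, 0]) mirror([1, 0, 0]) rotate([0, atan2(276, 805), 0]) cube([30, 34, 851]);


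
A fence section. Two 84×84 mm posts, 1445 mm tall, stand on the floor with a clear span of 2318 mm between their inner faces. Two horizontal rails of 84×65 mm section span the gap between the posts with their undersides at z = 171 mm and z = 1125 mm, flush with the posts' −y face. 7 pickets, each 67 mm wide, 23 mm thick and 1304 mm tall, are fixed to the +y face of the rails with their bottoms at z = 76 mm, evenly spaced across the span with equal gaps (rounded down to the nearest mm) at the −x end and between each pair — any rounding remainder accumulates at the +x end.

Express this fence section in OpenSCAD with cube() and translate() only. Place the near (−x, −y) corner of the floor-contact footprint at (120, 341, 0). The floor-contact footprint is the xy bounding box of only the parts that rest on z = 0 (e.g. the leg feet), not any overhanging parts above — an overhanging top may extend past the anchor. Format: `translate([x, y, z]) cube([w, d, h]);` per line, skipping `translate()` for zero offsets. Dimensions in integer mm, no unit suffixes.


translate([120, 341, 0]) cube([84, 84, 1445]);
translate([2522, 341, 0]) cube([84, 84, 1445]);
translate([204, 341, 171]) cube([2318, 84, 65]);
translate([204, 341, 1125]) cube([2318, 84, 65]);
translate([435, 425, 76]) cube([67, 23, 1304]);
translate([733, 425, 76]) cube([67, 23, 1304]);
translate([1031, 425, 76]) cube([67, 23, 1304]);
translate([1329, 425, 76]) cube([67, 23, 1304]);
translate([1627, 425, 76]) cube([67, 23, 1304]);
translate([1925, 425, 76]) cube([67, 23, 1304]);
translate([2223, 425, 76]) cube([67, 23, 1304]);


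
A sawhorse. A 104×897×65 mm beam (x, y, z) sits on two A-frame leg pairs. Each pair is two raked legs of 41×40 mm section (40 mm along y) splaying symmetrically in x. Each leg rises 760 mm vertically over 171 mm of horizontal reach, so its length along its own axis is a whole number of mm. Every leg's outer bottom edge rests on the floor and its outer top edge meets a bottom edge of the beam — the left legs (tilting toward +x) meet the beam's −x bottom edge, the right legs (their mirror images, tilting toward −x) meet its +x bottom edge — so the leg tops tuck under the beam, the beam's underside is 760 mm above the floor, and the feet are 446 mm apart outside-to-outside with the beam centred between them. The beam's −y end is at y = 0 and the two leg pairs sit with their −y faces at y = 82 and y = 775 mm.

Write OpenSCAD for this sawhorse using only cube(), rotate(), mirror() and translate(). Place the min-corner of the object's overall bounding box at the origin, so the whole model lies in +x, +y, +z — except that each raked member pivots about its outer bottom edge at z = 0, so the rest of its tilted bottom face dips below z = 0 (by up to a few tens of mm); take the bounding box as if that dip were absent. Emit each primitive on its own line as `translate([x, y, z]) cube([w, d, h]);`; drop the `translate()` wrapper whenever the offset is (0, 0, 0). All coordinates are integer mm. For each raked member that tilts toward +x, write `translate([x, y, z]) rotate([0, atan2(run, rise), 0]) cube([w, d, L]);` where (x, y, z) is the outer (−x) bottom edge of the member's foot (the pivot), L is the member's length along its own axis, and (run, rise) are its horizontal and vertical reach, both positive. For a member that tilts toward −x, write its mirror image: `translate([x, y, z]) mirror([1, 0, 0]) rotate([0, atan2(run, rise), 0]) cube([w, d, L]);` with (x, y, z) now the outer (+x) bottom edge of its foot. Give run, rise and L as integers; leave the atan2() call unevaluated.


translate([171, 0, 760]) cube([104, 897, 65]);
translate([0, 82, 0]) rotate([0, atan2(171, 760), 0]) cube([41, 40, 779]);
translate([446, 82, 0]) mirror([1, 0, 0]) rotate([0, atan2(171, 760), 0]) cube([41, 40, 779]);
translate([0, 775, 0]) rotate([0, atan2(171, 760), 0]) cube([41, 40, 779]);
translate([446, 775, 0]) mirror([1, 0, 0]) rotate([0, atan2(171, 760), 0]) cube([41, 40, 779]);


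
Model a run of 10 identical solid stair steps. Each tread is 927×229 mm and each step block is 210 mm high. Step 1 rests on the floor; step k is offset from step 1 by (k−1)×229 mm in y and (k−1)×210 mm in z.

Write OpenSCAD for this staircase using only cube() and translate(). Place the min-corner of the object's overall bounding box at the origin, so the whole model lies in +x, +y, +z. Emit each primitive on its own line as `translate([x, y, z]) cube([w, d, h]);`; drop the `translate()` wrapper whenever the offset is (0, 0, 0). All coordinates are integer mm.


cube([927, 229, 210]);
translate([0, 229, 210]) cube([927, 229, 210]);
translate([0, 458, 420]) cube([927, 229, 210]);
translate([0, 687, 630]) cube([927, 229, 210]);
translate([0, 916, 840]) cube([927, 229, 210]);
translate([0, 1145, 1050]) cube([927, 229, 210]);
translate([0, 1374, 1260]) cube([927, 229, 210]);
translate([0, 1603, 1470]) cube([927, 229, 210]);
translate([0, 1832, 1680]) cube([927, 229, 210]);
translate([0, 2061, 1890]) cube([927, 229, 210]);


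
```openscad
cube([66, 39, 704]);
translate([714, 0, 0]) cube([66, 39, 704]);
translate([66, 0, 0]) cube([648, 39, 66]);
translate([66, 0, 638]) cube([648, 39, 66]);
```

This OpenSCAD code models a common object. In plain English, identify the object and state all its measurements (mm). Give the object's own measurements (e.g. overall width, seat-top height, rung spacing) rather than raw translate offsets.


A rectangular picture frame lying in the x–z plane (depth along y). The opening is 648 mm wide (x) by 572 mm tall (z), surrounded by a border 66 mm wide on all four sides. The frame is 39 mm deep and is made of two full-height vertical stiles with two horizontal rails fitted between them.


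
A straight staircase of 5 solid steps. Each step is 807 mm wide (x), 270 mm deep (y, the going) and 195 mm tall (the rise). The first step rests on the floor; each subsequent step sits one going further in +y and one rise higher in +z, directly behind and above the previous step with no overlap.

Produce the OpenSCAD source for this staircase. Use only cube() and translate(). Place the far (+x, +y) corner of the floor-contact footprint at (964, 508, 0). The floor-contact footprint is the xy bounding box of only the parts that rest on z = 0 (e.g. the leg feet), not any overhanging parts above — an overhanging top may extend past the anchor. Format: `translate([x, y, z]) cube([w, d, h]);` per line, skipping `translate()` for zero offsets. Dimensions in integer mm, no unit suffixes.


translate([157, 238, 0]) cube([807, 270, 195]);
translate([157, 508, 195]) cube([807, 270, 195]);
translate([157, 778, 390]) cube([807, 270, 195]);
translate([157, 1048, 585]) cube([807, 270, 195]);
translate([157, 1318, 780]) cube([807, 270, 195]);


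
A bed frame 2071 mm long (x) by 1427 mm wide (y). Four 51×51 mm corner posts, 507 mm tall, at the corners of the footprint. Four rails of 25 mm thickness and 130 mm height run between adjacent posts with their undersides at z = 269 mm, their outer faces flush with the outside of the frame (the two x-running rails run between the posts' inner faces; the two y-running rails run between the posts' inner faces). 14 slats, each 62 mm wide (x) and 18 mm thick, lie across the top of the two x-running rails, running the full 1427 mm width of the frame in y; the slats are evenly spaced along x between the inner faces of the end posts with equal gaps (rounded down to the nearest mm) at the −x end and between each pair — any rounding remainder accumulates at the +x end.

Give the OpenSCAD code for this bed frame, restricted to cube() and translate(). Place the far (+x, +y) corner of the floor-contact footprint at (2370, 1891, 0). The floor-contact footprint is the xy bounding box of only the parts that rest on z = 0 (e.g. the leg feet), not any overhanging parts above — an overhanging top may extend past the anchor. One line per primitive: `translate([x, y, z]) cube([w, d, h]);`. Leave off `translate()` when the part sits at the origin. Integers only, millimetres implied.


// slat z = rail_z + rail_h = 269 + 130 = 399
// slat gap = ⌊(1969 − 14·62) / 15⌋ = 73
translate([299, 464, 0]) cube([51, 51, 507]);
translate([299, 1840, 0]) cube([51, 51, 507]);
translate([2319, 464, 0]) cube([51, 51, 507]);
translate([2319, 1840, 0]) cube([51, 51, 507]);
translate([350, 464, 269]) cube([1969, 25, 130]);
translate([350, 1866, 269]) cube([1969, 25, 130]);
translate([299, 515, 269]) cube([25, 1325, 130]);
translate([2345, 515, 269]) cube([25, 1325, 130]);
translate([423, 464, 399]) cube([62, 1427, 18]);
translate([558, 464, 399]) cube([62, 1427, 18]);
translate([693, 464, 399]) cube([62, 1427, 18]);
translate([828, 464, 399]) cube([62, 1427, 18]);
translate([963, 464, 399]) cube([62, 1427, 18]);
translate([1098, 464, 399]) cube([62, 1427, 18]);
translate([1233, 464, 399]) cube([62, 1427, 18]);
translate([1368, 464, 399]) cube([62, 1427, 18]);
translate([1503, 464, 399]) cube([62, 1427, 18]);
translate([1638, 464, 399]) cube([62, 1427, 18]);
translate([1773, 464, 399]) cube([62, 1427, 18]);
translate([1908, 464, 399]) cube([62, 1427, 18]);
translate([2043, 464, 399]) cube([62, 1427, 18]);
translate([2178, 464, 399]) cube([62, 1427, 18]);


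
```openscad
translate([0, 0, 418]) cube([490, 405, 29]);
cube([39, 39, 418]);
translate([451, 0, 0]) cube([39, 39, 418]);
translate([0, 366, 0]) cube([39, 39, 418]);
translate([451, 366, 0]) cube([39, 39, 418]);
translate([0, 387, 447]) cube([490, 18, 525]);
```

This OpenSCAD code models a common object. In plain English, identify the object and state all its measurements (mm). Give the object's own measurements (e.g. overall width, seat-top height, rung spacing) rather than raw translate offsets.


A chair. The seat is a 490×405×29 mm slab with its top at z = 447 mm, on four 39×39 mm corner legs (flush with the seat edges, standing on z = 0). A flat backrest 18 mm thick, 525 mm tall, spans the full seat width and rises from the seat top along its +y edge, rear face flush with the rear of the seat.


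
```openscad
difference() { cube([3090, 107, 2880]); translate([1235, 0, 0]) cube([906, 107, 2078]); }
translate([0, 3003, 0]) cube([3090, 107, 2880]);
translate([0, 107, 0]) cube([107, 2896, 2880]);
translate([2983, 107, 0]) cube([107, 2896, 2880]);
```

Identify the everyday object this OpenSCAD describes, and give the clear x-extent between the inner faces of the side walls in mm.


A single room. The interior width is 2876 mm.

Four walls enclosing a rectangle with a door in the front wall — a room. Outside width 3090 minus two 107 mm walls gives 2876 mm.


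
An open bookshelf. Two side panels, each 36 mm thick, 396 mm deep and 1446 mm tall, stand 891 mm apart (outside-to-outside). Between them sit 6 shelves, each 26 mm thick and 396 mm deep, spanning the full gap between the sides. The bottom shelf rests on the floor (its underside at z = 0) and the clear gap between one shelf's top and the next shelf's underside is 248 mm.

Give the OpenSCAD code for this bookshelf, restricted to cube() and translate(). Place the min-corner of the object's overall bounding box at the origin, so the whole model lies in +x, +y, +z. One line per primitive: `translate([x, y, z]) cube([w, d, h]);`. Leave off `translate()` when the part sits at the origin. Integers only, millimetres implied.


cube([36, 396, 1446]);
translate([855, 0, 0]) cube([36, 396, 1446]);
translate([36, 0, 0]) cube([819, 396, 26]);
translate([36, 0, 274]) cube([819, 396, 26]);
translate([36, 0, 548]) cube([819, 396, 26]);
translate([36, 0, 822]) cube([819, 396, 26]);
translate([36, 0, 1096]) cube([819, 396, 26]);
translate([36, 0, 1370]) cube([819, 396, 26]);


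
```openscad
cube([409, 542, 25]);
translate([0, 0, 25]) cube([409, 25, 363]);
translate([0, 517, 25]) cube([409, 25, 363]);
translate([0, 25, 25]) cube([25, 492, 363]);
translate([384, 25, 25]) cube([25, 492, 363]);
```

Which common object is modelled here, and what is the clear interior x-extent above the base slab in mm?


An open box. The internal width is 359 mm.

A 409×542 base slab with four walls standing on it — an open box. The base is 409 mm wide and the walls are 25 mm thick, so the internal width is 409 − 2 × 25 = 359 mm.


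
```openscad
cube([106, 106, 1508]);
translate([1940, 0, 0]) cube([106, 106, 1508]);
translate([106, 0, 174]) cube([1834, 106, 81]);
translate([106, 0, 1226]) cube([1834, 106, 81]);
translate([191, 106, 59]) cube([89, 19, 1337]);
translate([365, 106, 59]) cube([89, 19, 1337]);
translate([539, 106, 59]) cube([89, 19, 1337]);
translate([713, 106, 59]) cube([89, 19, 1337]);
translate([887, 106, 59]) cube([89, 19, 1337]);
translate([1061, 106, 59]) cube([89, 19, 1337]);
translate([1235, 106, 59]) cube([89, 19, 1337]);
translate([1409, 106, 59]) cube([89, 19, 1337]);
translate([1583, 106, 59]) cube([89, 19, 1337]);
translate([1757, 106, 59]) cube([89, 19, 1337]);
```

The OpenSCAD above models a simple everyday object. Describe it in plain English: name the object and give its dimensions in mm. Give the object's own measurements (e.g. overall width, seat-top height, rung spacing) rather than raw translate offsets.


A fence section. Two 106×106 mm posts, 1508 mm tall, stand on the floor with a clear span of 1834 mm between their inner faces. Two horizontal rails of 106×81 mm section span the gap between the posts with their undersides at z = 174 mm and z = 1226 mm, flush with the posts' −y face. 10 pickets, each 89 mm wide, 19 mm thick and 1337 mm tall, are fixed to the +y face of the rails with their bottoms at z = 59 mm, spaced across the span with a 85 mm gap after the −x post and between neighbouring pickets, with 94 mm left before the +x post.


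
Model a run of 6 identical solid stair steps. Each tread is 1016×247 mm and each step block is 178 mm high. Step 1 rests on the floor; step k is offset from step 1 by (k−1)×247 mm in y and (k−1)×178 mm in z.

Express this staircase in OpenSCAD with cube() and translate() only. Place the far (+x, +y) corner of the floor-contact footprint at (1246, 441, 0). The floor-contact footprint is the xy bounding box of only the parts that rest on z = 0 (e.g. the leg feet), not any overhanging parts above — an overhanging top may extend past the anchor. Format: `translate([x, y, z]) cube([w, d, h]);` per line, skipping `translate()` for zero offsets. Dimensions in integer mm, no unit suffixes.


translate([230, 194, 0]) cube([1016, 247, 178]);
translate([230, 441, 178]) cube([1016, 247, 178]);
translate([230, 688, 356]) cube([1016, 247, 178]);
translate([230, 935, 534]) cube([1016, 247, 178]);
translate([230, 1182, 712]) cube([1016, 247, 178]);
translate([230, 1429, 890]) cube([1016, 247, 178]);


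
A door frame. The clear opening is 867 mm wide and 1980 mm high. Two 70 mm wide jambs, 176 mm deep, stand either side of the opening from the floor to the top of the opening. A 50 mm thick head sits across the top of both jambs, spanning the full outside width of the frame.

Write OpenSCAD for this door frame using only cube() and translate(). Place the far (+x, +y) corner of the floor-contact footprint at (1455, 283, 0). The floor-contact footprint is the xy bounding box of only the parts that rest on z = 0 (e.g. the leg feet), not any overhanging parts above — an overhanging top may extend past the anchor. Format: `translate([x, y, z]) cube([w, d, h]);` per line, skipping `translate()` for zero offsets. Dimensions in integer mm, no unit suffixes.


translate([448, 107, 0]) cube([70, 176, 1980]);
translate([1385, 107, 0]) cube([70, 176, 1980]);
translate([448, 107, 1980]) cube([1007, 176, 50]);


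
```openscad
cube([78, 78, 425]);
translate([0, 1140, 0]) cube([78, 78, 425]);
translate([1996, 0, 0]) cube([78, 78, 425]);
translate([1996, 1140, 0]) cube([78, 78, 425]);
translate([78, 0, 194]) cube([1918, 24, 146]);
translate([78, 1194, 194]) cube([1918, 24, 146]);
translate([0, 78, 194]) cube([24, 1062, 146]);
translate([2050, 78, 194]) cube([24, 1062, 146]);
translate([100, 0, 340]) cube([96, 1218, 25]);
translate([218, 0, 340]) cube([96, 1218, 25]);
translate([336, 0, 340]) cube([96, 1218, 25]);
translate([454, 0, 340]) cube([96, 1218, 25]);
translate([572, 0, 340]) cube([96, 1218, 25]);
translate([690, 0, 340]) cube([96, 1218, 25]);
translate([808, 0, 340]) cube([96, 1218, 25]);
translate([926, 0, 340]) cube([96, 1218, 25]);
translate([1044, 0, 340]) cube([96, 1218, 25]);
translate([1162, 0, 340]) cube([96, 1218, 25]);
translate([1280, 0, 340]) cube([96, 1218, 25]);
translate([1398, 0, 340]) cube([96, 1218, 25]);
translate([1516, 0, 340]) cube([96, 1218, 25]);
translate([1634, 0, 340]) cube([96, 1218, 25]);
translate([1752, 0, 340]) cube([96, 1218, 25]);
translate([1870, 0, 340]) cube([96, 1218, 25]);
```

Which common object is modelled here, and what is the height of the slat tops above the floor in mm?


A bed frame. The slat-top height is 365 mm.

Four posts, four rails, and a row of slats — a bed frame. Slats sit on the rails at z = 194 + 146 = 340; with slat thickness 25, the top is 365 mm.


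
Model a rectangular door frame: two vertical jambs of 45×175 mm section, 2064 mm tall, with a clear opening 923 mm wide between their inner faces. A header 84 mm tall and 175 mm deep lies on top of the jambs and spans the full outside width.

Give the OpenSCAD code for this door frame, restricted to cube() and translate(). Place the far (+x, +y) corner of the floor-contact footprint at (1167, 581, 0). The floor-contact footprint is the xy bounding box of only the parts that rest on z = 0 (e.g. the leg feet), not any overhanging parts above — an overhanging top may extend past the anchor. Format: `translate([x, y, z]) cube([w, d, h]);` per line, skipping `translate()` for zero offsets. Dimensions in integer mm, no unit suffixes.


translate([154, 406, 0]) cube([45, 175, 2064]);
translate([1122, 406, 0]) cube([45, 175, 2064]);
translate([154, 406, 2064]) cube([1013, 175, 84]);


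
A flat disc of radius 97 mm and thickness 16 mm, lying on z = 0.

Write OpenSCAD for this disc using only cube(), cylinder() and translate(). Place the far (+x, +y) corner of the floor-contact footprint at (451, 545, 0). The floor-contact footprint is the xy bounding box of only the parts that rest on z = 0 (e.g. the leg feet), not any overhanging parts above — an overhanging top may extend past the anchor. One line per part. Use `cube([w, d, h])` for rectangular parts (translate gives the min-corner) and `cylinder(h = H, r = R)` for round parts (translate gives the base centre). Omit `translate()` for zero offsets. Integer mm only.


translate([354, 448, 0]) cylinder(h = 16, r = 97);


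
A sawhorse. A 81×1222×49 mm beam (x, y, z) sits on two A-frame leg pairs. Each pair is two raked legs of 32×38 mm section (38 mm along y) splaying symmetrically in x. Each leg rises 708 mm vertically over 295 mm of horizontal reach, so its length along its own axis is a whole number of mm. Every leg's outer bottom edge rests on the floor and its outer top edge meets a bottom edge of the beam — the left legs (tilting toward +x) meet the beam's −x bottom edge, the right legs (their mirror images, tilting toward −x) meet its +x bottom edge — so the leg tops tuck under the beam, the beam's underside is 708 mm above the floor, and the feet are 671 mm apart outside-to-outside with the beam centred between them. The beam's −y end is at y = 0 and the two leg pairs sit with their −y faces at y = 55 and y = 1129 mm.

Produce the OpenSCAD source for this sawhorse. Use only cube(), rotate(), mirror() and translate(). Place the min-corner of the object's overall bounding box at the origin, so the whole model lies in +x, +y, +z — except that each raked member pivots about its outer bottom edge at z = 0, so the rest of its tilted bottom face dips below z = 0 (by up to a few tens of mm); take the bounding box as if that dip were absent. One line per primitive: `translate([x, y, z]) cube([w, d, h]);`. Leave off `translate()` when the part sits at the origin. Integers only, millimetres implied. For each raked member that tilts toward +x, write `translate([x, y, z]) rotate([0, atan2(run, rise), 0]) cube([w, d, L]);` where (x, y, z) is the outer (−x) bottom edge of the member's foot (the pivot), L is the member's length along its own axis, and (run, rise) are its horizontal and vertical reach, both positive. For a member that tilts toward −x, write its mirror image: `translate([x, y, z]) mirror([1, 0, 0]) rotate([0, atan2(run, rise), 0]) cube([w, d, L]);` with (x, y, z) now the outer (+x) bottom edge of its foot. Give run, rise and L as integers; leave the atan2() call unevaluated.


translate([295, 0, 708]) cube([81, 1222, 49]);
translate([0, 55, 0]) rotate([0, atan2(295, 708), 0]) cube([32, 38, 767]);
translate([671, 55, 0]) mirror([1, 0, 0]) rotate([0, atan2(295, 708), 0]) cube([32, 38, 767]);
translate([0, 1129, 0]) rotate([0, atan2(295, 708), 0]) cube([32, 38, 767]);
translate([671, 1129, 0]) mirror([1, 0, 0]) rotate([0, atan2(295, 708), 0]) cube([32, 38, 767]);


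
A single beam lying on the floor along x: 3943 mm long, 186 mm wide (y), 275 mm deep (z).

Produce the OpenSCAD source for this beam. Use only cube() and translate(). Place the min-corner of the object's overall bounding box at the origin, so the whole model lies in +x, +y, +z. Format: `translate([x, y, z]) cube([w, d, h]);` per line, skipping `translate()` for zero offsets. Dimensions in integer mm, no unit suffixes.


cube([3943, 186, 275]);


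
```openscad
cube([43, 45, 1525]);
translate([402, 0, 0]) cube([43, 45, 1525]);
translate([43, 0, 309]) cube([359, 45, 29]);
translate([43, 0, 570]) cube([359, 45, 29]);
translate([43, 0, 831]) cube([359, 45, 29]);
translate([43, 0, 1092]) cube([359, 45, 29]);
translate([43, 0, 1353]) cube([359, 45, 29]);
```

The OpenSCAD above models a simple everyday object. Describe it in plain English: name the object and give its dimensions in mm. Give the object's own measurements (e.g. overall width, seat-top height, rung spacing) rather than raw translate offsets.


A straight ladder. Two 43×45 mm vertical rails, 1525 mm tall, stand 445 mm apart (outside-to-outside) with their front faces coplanar on the −y side. 5 rungs, each 45 mm deep and 29 mm tall, span between the inner faces of the rails, front faces flush with the rails. The lowest rung's underside is at z = 309 mm and rungs are spaced 261 mm apart (underside to underside).


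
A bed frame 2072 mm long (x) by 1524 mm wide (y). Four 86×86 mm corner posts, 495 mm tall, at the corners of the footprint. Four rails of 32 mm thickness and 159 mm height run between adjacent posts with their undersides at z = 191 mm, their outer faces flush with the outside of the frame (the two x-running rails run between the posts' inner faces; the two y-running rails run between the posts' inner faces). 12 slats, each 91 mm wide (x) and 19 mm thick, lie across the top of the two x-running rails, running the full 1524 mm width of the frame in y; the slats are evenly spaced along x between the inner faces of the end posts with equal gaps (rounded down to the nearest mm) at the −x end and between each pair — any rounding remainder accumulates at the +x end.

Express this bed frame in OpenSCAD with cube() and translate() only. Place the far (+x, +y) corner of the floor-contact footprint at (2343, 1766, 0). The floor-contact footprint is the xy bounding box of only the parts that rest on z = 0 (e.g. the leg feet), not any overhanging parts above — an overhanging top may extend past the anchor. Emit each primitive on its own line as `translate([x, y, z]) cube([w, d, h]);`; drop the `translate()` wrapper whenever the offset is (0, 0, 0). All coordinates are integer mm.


translate([271, 242, 0]) cube([86, 86, 495]);
translate([271, 1680, 0]) cube([86, 86, 495]);
translate([2257, 242, 0]) cube([86, 86, 495]);
translate([2257, 1680, 0]) cube([86, 86, 495]);
translate([357, 242, 191]) cube([1900, 32, 159]);
translate([357, 1734, 191]) cube([1900, 32, 159]);
translate([271, 328, 191]) cube([32, 1352, 159]);
translate([2311, 328, 191]) cube([32, 1352, 159]);
translate([419, 242, 350]) cube([91, 1524, 19]);
translate([572, 242, 350]) cube([91, 1524, 19]);
translate([725, 242, 350]) cube([91, 1524, 19]);
translate([878, 242, 350]) cube([91, 1524, 19]);
translate([1031, 242, 350]) cube([91, 1524, 19]);
translate([1184, 242, 350]) cube([91, 1524, 19]);
translate([1337, 242, 350]) cube([91, 1524, 19]);
translate([1490, 242, 350]) cube([91, 1524, 19]);
translate([1643, 242, 350]) cube([91, 1524, 19]);
translate([1796, 242, 350]) cube([91, 1524, 19]);
translate([1949, 242, 350]) cube([91, 1524, 19]);
translate([2102, 242, 350]) cube([91, 1524, 19]);


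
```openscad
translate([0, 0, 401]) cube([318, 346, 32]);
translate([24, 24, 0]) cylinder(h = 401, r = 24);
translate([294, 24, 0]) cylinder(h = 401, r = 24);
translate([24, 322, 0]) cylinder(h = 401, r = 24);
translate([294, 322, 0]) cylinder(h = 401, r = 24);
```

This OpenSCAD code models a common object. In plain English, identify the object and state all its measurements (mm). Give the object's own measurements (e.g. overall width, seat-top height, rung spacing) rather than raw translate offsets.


A four-legged stool. The seat is a 318×346×32 mm slab whose top surface is at z = 433 mm; four round legs, each 48 mm in diameter, run from the floor (z = 0) to the underside of the seat, each leg's axis is inset half a diameter from the nearest pair of seat edges (so the leg's bounding box is flush with the corner).


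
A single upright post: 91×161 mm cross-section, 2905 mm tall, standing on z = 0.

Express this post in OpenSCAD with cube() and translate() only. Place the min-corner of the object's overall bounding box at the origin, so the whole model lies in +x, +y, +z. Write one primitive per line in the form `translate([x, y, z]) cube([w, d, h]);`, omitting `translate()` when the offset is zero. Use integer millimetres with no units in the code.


cube([91, 161, 2905]);


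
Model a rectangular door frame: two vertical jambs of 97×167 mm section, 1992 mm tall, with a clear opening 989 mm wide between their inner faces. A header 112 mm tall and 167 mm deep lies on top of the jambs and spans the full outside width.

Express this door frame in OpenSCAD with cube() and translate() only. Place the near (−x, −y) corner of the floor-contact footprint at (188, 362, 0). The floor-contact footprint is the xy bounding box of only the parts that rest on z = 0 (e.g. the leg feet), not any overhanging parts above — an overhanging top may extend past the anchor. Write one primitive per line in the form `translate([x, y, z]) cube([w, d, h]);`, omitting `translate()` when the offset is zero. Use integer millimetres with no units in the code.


translate([188, 362, 0]) cube([97, 167, 1992]);
translate([1274, 362, 0]) cube([97, 167, 1992]);
translate([188, 362, 1992]) cube([1183, 167, 112]);


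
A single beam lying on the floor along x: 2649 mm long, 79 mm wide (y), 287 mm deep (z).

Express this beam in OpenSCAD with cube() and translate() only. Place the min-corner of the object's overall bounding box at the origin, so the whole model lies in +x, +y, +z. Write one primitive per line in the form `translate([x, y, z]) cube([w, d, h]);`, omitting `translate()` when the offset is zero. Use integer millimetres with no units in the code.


cube([2649, 79, 287]);


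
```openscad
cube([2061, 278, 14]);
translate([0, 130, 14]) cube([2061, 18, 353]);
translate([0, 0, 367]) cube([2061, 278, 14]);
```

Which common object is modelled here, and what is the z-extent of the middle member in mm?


An I-beam. The web height is 353 mm.

Two wide flanges with a thin centred web — an I-beam. Overall 381 mm minus two 14 mm flanges gives a web of 381 − 2·14 = 353 mm.


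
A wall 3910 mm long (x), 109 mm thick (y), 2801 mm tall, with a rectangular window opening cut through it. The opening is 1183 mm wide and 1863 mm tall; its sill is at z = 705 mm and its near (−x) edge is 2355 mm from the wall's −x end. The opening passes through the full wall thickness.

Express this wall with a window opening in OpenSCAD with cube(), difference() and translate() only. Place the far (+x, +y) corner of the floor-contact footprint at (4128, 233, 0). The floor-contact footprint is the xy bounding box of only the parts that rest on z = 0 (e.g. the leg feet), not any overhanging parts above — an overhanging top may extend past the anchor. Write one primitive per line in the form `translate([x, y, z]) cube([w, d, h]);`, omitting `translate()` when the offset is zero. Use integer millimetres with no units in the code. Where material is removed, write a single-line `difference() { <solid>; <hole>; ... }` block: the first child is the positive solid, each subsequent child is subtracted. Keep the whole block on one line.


difference() { translate([218, 124, 0]) cube([3910, 109, 2801]); translate([2573, 124, 705]) cube([1183, 109, 1863]); }


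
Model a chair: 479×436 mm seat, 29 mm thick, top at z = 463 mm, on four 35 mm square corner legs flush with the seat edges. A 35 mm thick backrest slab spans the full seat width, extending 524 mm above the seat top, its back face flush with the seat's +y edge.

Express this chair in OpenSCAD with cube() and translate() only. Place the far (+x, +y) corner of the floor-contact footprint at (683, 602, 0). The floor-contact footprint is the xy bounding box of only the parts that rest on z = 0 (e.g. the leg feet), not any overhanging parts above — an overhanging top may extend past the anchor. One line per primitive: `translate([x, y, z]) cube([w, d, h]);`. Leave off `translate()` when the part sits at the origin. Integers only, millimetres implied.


translate([204, 166, 434]) cube([479, 436, 29]);
translate([204, 166, 0]) cube([35, 35, 434]);
translate([648, 166, 0]) cube([35, 35, 434]);
translate([204, 567, 0]) cube([35, 35, 434]);
translate([648, 567, 0]) cube([35, 35, 434]);
translate([204, 567, 463]) cube([479, 35, 524]);


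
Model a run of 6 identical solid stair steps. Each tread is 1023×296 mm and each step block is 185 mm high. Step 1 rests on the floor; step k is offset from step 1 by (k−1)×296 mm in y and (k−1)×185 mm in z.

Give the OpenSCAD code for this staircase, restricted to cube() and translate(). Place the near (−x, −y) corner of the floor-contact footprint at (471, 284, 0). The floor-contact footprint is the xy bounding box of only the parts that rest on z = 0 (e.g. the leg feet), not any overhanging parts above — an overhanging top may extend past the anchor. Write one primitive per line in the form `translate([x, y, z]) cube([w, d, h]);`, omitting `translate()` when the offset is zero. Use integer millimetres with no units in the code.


translate([471, 284, 0]) cube([1023, 296, 185]);
translate([471, 580, 185]) cube([1023, 296, 185]);
translate([471, 876, 370]) cube([1023, 296, 185]);
translate([471, 1172, 555]) cube([1023, 296, 185]);
translate([471, 1468, 740]) cube([1023, 296, 185]);
translate([471, 1764, 925]) cube([1023, 296, 185]);


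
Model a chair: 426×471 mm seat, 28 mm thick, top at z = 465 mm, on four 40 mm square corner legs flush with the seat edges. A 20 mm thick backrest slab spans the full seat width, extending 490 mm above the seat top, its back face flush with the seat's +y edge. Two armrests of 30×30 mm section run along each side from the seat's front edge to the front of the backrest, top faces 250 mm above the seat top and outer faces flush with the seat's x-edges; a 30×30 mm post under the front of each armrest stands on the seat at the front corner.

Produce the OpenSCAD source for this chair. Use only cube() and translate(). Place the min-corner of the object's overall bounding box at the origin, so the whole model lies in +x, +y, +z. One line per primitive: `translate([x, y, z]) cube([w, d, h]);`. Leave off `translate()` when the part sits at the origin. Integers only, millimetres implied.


translate([0, 0, 437]) cube([426, 471, 28]);
cube([40, 40, 437]);
translate([386, 0, 0]) cube([40, 40, 437]);
translate([0, 431, 0]) cube([40, 40, 437]);
translate([386, 431, 0]) cube([40, 40, 437]);
translate([0, 451, 465]) cube([426, 20, 490]);
translate([0, 0, 685]) cube([30, 451, 30]);
translate([396, 0, 685]) cube([30, 451, 30]);
translate([0, 0, 465]) cube([30, 30, 220]);
translate([396, 0, 465]) cube([30, 30, 220]);
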